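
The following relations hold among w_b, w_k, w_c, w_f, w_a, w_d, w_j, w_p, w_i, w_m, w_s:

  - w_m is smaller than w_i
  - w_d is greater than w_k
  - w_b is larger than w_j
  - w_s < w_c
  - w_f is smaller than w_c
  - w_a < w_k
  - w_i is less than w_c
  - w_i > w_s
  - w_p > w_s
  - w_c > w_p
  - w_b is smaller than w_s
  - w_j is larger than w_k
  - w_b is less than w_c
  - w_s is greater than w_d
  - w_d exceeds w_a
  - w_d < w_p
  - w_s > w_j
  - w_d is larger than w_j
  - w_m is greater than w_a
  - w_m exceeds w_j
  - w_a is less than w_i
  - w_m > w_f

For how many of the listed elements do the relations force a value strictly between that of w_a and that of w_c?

The relations place w_a below w_c. An element lies strictly between them when it is forced above w_a and also forced below w_c.
Above w_a: {w_k, w_j, w_d, w_m, w_b, w_s, w_p, w_i}. Below w_c: {w_k, w_j, w_d, w_f, w_m, w_b, w_s, w_p, w_i}.
Intersection: {w_k, w_j, w_d, w_m, w_b, w_s, w_p, w_i} — 8.

8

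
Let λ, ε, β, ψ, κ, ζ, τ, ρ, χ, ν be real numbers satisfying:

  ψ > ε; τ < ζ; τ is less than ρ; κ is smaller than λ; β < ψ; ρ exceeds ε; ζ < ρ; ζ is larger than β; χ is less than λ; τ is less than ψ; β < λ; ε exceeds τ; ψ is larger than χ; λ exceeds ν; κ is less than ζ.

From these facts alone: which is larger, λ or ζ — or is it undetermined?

undetermined

Following every chain through ζ: above ζ we get ρ; below ζ we get τ, κ, β.
λ is not reached, and no chain runs the other way from λ to ζ.
So the given relations leave the order of ζ and λ undetermined.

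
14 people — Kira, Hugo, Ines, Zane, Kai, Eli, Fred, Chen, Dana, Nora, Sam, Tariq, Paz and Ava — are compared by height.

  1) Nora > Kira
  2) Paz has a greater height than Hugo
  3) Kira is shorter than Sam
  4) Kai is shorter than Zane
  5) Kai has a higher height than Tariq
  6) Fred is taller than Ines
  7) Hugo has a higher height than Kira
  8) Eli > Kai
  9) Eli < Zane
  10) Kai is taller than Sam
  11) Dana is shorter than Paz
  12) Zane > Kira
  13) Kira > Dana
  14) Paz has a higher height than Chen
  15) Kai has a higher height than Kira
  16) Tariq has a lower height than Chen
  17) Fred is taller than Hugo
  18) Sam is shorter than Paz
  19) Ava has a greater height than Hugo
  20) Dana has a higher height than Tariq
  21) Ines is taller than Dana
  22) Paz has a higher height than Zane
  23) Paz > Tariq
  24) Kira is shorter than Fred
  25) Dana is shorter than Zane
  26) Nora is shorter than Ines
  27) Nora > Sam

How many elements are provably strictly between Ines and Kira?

2

Chaining upward from Kira reaches: Sam, Kai, Hugo, Ava, Eli, Nora, Zane, Paz, Fred.
Chaining downward from Ines reaches: Tariq, Dana, Sam, Nora.
Strictly between Kira and Ines are those in both lists: Sam, Nora — 2 elements.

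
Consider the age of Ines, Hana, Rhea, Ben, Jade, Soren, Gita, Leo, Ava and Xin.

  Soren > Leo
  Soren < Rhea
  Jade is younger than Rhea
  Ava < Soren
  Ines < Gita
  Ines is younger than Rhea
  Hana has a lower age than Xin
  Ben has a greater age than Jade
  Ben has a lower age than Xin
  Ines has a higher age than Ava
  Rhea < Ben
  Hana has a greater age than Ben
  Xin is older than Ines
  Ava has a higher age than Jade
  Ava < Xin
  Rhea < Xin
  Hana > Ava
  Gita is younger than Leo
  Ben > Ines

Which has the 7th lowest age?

Rhea

Chaining the given pairs: Jade < Ava < Ines < Gita < Leo < Soren < Rhea < Ben < Hana < Xin.
Counting 7 from the smallest end gives Rhea.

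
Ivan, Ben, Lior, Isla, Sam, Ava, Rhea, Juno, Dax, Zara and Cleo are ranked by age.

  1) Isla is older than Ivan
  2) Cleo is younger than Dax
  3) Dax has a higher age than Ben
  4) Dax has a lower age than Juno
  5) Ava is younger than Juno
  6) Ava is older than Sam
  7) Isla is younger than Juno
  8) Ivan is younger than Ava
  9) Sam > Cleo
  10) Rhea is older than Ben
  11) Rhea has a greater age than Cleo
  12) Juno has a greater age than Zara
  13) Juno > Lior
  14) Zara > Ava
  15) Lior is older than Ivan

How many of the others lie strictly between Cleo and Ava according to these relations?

1

The relations place Cleo below Ava. An element lies strictly between them when it is forced above Cleo and also forced below Ava.
Above Cleo: {Sam, Dax, Rhea, Zara, Juno}. Below Ava: {Sam, Ivan}.
Intersection: {Sam} — 1.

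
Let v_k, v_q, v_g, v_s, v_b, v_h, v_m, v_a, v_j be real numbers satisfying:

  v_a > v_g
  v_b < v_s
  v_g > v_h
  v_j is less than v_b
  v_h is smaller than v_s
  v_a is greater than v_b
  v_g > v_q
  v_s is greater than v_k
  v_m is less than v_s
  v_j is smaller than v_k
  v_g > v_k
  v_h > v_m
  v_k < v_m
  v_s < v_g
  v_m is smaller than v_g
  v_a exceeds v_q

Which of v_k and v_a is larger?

v_a

Link the given pairs in sequence: v_k < v_m; v_m < v_h; v_h < v_s; v_s < v_g; v_g < v_a.
Together: v_k < v_m < v_h < v_s < v_g < v_a.
So v_k < v_a; v_a is the larger of the two.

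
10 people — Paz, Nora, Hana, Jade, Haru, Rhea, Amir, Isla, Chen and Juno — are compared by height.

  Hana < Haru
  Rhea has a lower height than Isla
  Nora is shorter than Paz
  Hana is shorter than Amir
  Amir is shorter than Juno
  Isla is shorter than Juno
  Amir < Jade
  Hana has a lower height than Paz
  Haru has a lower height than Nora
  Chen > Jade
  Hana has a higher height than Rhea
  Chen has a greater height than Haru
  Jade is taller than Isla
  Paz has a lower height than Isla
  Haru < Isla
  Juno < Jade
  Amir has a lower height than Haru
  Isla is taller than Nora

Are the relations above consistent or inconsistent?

consistent

Every relation is compatible with Rhea < Hana < Amir < Haru < Nora < Paz < Isla < Juno < Jade < Chen; the set is consistent.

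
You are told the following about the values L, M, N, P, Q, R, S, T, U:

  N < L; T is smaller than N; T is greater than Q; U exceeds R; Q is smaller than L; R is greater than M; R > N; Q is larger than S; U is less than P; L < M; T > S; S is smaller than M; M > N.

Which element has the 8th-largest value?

The consecutive relations fix a unique order: S < Q < T < N < L < M < R < U < P.
The 8th largest is Q.

Q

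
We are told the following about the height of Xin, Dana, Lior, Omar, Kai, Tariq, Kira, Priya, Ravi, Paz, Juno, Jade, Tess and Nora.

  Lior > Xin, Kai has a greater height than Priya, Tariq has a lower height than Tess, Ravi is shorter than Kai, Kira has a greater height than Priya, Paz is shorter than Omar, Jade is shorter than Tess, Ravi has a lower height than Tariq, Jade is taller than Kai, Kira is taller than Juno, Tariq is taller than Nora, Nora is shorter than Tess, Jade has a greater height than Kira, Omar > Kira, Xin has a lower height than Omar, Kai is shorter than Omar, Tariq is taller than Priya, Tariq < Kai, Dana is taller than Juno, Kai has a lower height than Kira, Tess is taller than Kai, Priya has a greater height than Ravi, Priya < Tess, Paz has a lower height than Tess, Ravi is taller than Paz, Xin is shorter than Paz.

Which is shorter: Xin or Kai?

Xin

Xin < Paz and Paz < Ravi give Xin < Ravi.
With Ravi < Priya: Xin < Paz < Ravi < Priya.
Then Priya < Tariq extends the chain to Tariq.
Then Tariq < Kai extends the chain to Kai.
So Xin < Kai; Xin is the shorter of the two.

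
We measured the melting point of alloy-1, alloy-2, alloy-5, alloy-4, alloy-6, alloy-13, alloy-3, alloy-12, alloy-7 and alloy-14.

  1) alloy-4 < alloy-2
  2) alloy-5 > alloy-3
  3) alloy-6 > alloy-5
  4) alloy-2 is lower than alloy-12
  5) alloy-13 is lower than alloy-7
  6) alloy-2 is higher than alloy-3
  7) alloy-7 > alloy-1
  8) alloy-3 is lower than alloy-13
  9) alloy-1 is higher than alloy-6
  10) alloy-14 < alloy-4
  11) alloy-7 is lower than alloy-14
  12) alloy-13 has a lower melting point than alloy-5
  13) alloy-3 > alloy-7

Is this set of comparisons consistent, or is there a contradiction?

Chaining the given relations yields alloy-3 < alloy-13 < alloy-5 < alloy-6 < alloy-1 < alloy-7, so alloy-3 < alloy-7. But one relation states alloy-7 < alloy-3. These cannot both hold.

inconsistent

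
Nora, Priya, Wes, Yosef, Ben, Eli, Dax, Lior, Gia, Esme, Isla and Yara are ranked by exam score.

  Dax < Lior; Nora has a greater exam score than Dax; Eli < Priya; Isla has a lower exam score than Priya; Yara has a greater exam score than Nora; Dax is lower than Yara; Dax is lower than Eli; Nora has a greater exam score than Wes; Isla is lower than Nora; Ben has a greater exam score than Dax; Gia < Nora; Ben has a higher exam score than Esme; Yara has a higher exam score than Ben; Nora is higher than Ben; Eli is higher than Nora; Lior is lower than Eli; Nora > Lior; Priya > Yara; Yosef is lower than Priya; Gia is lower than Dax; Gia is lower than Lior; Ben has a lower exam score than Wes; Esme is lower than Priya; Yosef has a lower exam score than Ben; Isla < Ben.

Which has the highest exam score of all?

Priya

Chaining downward from Priya: directly below it, Yosef, Isla, Esme, Eli, Yara; then Dax, Ben, Lior, Nora; then Gia, Wes.
That covers every other element, and nothing is given above Priya, so Priya is the highest exam score.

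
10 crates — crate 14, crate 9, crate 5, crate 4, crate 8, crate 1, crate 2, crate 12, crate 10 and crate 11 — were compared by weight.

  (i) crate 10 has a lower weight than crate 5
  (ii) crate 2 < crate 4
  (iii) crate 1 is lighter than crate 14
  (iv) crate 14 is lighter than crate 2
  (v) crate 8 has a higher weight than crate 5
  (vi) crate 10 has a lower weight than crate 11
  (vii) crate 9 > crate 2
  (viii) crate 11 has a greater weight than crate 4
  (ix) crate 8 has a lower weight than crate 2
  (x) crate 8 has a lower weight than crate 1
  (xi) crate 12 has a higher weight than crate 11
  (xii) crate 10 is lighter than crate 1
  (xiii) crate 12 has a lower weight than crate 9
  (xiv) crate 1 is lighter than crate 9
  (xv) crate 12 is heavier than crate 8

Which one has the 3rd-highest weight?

crate 11

The consecutive relations fix a unique order: crate 10 < crate 5 < crate 8 < crate 1 < crate 14 < crate 2 < crate 4 < crate 11 < crate 12 < crate 9.
Counting 3 from the largest end gives crate 11.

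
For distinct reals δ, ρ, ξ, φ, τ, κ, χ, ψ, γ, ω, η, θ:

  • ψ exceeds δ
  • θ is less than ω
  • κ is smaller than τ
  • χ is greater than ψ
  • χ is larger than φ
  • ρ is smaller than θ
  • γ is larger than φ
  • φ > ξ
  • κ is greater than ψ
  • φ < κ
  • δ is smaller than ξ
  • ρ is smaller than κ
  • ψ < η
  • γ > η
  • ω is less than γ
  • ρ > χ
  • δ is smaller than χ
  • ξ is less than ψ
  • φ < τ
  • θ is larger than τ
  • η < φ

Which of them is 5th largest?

κ

The consecutive relations fix a unique order: δ < ξ < ψ < η < φ < χ < ρ < κ < τ < θ < ω < γ.
The 5th largest is κ.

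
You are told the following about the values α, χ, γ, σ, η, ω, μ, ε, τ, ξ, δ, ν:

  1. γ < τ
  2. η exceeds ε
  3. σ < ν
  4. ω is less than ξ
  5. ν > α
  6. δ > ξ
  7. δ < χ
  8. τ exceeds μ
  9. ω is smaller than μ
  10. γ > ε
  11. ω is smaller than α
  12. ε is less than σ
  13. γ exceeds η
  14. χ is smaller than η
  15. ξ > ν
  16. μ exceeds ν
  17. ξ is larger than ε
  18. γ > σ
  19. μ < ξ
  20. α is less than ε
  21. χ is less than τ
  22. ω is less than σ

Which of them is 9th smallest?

χ

Chaining the given pairs: ω < α < ε < σ < ν < μ < ξ < δ < χ < η < γ < τ.
Counting 9 from the smallest end gives χ.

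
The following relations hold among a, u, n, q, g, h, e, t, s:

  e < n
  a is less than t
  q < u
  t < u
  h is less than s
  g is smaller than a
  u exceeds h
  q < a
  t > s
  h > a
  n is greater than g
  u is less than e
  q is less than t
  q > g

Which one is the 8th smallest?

e

Piecing the relations together gives one ordering: g < q < a < h < s < t < u < e < n.
Counting 8 from the smallest end gives e.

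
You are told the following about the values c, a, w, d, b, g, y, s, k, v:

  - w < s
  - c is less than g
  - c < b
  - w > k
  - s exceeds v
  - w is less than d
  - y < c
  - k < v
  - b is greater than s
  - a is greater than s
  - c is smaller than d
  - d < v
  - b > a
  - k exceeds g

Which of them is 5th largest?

d

The consecutive relations fix a unique order: y < c < g < k < w < d < v < s < a < b.
The 5th largest is d.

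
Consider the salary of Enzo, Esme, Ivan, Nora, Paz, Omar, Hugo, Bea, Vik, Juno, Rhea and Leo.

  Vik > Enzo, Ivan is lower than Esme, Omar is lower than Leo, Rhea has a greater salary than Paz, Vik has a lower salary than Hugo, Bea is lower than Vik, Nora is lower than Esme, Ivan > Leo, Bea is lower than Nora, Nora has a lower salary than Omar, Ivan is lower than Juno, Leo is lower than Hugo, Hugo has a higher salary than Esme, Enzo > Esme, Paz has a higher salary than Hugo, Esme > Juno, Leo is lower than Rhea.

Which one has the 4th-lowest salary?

Leo

Piecing the relations together gives one ordering: Bea < Nora < Omar < Leo < Ivan < Juno < Esme < Enzo < Vik < Hugo < Paz < Rhea.
Counting 4 from the smallest end gives Leo.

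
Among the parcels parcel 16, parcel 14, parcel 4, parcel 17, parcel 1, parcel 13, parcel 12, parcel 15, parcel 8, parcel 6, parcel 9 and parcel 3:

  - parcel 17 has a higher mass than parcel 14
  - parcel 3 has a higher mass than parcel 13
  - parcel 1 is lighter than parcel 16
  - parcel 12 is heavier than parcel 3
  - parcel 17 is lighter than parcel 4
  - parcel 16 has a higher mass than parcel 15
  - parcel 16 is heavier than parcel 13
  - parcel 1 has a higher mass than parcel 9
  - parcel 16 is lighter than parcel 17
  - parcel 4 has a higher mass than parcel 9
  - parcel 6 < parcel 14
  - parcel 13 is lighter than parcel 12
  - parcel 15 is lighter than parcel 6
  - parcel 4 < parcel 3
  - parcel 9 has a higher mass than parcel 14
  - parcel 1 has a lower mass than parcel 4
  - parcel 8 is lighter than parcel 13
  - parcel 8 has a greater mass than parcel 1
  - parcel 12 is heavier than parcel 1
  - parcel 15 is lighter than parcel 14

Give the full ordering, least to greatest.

The consecutive links are each given: parcel 15 < parcel 6; parcel 6 < parcel 14; parcel 14 < parcel 9; parcel 9 < parcel 1; parcel 1 < parcel 8; parcel 8 < parcel 13; parcel 13 < parcel 16; parcel 16 < parcel 17; parcel 17 < parcel 4; parcel 4 < parcel 3; parcel 3 < parcel 12.

parcel 15 < parcel 6 < parcel 14 < parcel 9 < parcel 1 < parcel 8 < parcel 13 < parcel 16 < parcel 17 < parcel 4 < parcel 3 < parcel 12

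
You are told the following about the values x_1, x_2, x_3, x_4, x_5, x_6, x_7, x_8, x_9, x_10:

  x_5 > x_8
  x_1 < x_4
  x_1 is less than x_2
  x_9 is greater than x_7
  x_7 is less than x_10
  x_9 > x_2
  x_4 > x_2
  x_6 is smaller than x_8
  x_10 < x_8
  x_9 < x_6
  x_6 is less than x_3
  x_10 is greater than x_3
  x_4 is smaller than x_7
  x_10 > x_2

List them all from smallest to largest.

The consecutive links are each given: x_1 < x_2; x_2 < x_4; x_4 < x_7; x_7 < x_9; x_9 < x_6; x_6 < x_3; x_3 < x_10; x_10 < x_8; x_8 < x_5.

x_1 < x_2 < x_4 < x_7 < x_9 < x_6 < x_3 < x_10 < x_8 < x_5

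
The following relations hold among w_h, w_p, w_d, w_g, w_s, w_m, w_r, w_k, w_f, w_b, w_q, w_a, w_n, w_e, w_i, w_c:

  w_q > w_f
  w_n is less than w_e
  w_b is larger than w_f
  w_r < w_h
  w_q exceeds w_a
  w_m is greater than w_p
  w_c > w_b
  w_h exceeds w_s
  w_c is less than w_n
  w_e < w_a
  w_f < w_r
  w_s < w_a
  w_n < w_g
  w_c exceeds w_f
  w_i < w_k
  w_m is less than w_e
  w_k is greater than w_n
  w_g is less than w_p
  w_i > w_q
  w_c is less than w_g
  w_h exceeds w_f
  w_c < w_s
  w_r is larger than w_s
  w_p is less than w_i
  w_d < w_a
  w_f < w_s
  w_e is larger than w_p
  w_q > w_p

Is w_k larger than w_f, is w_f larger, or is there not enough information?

w_k

Following the relations from w_f: w_f < w_b < w_c < w_n < w_g < w_p < w_m < w_e < w_a < w_q < w_i < w_k.
So w_k is larger.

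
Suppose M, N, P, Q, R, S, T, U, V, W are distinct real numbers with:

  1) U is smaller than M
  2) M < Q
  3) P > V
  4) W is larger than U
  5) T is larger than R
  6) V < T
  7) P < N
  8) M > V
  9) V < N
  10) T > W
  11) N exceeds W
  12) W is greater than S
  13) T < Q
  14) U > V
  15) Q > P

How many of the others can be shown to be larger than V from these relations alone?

7

The elements the relations force above V are P, U, W, M, T, N, Q — no chain reaches any other.
That is 7.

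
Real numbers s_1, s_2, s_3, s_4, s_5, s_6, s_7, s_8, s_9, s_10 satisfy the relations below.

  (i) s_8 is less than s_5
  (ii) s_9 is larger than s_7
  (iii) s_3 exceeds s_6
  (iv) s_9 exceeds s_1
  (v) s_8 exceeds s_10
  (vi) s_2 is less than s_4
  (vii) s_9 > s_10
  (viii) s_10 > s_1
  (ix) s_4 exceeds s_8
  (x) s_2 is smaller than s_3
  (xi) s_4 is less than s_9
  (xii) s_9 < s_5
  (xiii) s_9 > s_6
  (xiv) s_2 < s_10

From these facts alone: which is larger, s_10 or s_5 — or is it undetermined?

Chaining the given relations: s_10 < s_8 < s_4 < s_9 < s_5.
So s_5 is larger.

s_5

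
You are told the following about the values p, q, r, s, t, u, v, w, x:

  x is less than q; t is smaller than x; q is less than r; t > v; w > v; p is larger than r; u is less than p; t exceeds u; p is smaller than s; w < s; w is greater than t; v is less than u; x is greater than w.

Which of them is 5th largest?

x

Piecing the relations together gives one ordering: v < u < t < w < x < q < r < p < s.
The 5th largest is x.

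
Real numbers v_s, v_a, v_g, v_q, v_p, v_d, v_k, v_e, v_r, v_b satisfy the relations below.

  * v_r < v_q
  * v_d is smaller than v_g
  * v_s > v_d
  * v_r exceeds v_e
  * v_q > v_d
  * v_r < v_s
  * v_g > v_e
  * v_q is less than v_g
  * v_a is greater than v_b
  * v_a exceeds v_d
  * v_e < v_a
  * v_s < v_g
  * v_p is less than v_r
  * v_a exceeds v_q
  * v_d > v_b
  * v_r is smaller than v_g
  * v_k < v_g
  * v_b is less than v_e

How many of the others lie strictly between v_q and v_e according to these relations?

The relations place v_e below v_q. An element lies strictly between them when it is forced above v_e and also forced below v_q.
Above v_e: {v_r, v_a, v_s, v_g}. Below v_q: {v_b, v_p, v_d, v_r}.
Intersection: {v_r} — 1.

1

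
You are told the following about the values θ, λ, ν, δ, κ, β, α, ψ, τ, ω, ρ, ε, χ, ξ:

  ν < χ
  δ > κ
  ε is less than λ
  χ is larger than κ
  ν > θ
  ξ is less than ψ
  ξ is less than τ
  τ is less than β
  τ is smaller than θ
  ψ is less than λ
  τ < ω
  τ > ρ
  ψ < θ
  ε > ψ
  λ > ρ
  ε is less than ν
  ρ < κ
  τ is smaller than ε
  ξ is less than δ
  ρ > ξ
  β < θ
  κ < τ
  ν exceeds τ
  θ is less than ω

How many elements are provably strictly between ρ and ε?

2

Chaining upward from ρ reaches: κ, τ, β, λ, δ, θ, ν, ω, χ.
Chaining downward from ε reaches: ξ, ψ, κ, τ.
Strictly between ρ and ε are those in both lists: κ, τ — 2 elements.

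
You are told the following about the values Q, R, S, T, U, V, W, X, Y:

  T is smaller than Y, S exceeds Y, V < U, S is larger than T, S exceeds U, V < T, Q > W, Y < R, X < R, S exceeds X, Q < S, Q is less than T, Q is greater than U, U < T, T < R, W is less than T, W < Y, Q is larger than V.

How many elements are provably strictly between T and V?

2

Chaining upward from V reaches: U, Q, Y, S, R.
Chaining downward from T reaches: U, W, Q.
Strictly between V and T are those in both lists: U, Q — 2 elements.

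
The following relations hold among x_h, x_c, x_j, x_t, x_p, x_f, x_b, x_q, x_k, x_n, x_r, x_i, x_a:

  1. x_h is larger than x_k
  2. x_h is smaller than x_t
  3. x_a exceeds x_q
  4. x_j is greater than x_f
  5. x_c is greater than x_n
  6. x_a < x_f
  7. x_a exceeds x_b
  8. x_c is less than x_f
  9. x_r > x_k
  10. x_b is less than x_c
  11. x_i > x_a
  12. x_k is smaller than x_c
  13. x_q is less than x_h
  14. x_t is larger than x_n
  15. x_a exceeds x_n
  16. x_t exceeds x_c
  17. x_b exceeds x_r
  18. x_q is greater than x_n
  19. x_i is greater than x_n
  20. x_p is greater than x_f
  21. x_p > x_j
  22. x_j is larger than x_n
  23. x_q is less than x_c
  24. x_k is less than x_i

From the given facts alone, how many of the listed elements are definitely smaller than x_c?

5

The elements the relations force below x_c are x_k, x_n, x_q, x_r, x_b — no chain reaches any other.
That is 5.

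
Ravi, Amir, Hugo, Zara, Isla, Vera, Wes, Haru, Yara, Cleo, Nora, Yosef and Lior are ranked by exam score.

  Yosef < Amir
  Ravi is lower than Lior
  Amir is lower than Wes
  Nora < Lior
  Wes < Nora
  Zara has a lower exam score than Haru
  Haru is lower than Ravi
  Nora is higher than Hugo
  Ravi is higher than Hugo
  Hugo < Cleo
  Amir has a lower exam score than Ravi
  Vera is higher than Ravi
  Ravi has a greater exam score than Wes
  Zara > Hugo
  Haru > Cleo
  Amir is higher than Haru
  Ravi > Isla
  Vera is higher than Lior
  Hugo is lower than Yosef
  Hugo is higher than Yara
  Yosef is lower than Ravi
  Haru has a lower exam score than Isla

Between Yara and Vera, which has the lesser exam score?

Yara

Yara < Hugo and Hugo < Zara give Yara < Zara.
With Zara < Haru: Yara < Hugo < Zara < Haru.
With Haru < Amir: Yara < Hugo < Zara < Haru < Amir.
With Amir < Wes: Yara < Hugo < Zara < Haru < Amir < Wes.
Then Wes < Ravi extends the chain to Ravi.
With Ravi < Lior: Yara < Hugo < Zara < Haru < Amir < Wes < Ravi < Lior.
Then Lior < Vera extends the chain to Vera.
So Yara < Vera; Yara is the lower of the two.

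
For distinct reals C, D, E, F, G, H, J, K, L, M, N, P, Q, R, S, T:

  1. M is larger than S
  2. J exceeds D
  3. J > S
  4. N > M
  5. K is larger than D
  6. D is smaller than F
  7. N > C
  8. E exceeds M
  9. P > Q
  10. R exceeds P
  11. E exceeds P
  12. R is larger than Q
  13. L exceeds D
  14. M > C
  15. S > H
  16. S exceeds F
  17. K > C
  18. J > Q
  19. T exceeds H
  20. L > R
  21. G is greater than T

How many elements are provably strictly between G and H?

1

Chaining upward from H reaches: T, S, M, N, E, J.
Chaining downward from G reaches: T.
Strictly between H and G are those in both lists: T — 1 element.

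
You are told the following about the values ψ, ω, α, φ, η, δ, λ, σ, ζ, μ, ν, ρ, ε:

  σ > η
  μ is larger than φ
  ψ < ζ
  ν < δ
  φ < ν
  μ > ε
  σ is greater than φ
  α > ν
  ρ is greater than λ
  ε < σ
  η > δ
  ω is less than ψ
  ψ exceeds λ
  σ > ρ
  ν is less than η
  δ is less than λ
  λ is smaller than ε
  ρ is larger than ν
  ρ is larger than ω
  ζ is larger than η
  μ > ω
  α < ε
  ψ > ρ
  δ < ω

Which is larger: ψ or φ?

ψ

φ < ν and ν < δ give φ < δ.
With δ < λ: φ < ν < δ < λ.
With λ < ρ: φ < ν < δ < λ < ρ.
Then ρ < ψ extends the chain to ψ.
So φ < ψ; ψ is the larger of the two.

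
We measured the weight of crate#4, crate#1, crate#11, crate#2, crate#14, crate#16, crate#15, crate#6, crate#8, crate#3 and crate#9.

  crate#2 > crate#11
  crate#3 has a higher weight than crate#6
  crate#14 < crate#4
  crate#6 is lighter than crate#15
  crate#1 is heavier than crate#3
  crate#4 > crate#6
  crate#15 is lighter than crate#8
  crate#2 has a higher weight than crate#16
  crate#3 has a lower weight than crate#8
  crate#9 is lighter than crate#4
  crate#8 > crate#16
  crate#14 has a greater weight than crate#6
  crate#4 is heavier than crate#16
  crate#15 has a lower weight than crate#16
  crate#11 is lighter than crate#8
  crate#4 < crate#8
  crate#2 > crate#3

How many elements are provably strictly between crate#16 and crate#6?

Chaining upward from crate#6 reaches: crate#14, crate#15, crate#3, crate#1, crate#4, crate#2, crate#8.
Chaining downward from crate#16 reaches: crate#15.
Strictly between crate#6 and crate#16 are those in both lists: crate#15 — 1 element.

1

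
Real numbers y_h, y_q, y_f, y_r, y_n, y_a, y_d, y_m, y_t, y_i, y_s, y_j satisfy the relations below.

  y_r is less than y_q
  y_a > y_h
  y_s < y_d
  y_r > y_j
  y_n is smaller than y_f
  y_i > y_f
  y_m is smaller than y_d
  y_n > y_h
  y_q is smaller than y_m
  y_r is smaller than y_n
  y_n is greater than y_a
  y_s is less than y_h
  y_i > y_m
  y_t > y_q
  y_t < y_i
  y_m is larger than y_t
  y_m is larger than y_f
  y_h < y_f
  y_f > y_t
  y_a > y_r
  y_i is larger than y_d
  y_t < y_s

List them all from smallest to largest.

y_j < y_r < y_q < y_t < y_s < y_h < y_a < y_n < y_f < y_m < y_d < y_i

Each adjacent pair is fixed by a given relation: y_j < y_r; y_r < y_q; y_q < y_t; y_t < y_s; y_s < y_h; y_h < y_a; y_a < y_n; y_n < y_f; y_f < y_m; y_m < y_d; y_d < y_i. Chaining them end to end gives the full order.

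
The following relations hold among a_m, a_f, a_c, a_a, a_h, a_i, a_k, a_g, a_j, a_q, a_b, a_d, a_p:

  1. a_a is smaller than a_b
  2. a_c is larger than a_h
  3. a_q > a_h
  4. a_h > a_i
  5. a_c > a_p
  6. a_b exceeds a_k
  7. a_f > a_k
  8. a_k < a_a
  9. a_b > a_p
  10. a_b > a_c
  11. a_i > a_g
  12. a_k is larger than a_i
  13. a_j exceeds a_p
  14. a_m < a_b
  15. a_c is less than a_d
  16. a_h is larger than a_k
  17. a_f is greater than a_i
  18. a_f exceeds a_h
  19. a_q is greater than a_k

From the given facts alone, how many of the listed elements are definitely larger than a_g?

9

Directly above a_g: a_i.
One step further: a_k, a_h, a_f (4 so far).
One step further: a_q, a_c, a_a, a_b (8 so far).
One step further: a_d (9 so far).
Nothing else is reachable above a_g; 9 in all.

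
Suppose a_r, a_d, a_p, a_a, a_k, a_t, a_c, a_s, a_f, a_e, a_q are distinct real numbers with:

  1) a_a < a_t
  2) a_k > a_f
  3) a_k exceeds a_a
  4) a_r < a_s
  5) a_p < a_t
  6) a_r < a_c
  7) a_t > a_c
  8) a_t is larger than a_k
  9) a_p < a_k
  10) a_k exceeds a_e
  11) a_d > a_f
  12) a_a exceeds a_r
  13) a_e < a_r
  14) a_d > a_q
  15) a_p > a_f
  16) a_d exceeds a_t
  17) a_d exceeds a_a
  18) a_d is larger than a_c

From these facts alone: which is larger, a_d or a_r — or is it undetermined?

a_d

Link the given pairs in sequence: a_r < a_a; a_a < a_k; a_k < a_t; a_t < a_d.
Chaining these gives a_r < a_a < a_k < a_t < a_d.
So a_d is larger.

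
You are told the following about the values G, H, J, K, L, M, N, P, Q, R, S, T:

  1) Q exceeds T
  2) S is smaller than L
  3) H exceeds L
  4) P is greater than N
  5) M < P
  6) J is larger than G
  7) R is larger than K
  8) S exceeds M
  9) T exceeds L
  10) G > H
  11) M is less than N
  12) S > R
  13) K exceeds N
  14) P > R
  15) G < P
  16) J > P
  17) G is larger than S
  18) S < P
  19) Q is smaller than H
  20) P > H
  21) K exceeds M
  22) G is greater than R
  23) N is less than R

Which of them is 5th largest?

Piecing the relations together gives one ordering: M < N < K < R < S < L < T < Q < H < G < P < J.
Counting 5 from the largest end gives Q.

Q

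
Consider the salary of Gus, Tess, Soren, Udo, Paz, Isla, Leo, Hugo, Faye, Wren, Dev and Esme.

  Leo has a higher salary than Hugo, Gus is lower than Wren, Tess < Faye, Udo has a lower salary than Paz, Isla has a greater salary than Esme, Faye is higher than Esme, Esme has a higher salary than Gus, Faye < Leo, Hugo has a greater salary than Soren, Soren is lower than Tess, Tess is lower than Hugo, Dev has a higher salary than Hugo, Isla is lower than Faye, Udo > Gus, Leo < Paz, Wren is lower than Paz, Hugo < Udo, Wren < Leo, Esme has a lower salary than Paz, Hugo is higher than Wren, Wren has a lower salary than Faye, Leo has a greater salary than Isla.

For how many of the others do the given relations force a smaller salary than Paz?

Directly below Paz: Esme, Wren, Udo, Leo.
One step further: Gus, Isla, Hugo, Faye (8 so far).
One step further: Soren, Tess (10 so far).
No other element is forced below Paz by the given relations, so the count is 10.

10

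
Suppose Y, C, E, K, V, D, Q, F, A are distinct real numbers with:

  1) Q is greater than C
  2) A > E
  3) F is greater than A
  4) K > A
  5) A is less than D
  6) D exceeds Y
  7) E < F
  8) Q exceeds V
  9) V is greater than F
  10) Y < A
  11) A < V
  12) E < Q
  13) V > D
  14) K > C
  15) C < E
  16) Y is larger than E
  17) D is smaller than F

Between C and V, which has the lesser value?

Link the given pairs in sequence: C < E; E < Y; Y < A; A < F; F < V.
Chaining these gives C < E < Y < A < F < V.
So C < V; C is the smaller of the two.

C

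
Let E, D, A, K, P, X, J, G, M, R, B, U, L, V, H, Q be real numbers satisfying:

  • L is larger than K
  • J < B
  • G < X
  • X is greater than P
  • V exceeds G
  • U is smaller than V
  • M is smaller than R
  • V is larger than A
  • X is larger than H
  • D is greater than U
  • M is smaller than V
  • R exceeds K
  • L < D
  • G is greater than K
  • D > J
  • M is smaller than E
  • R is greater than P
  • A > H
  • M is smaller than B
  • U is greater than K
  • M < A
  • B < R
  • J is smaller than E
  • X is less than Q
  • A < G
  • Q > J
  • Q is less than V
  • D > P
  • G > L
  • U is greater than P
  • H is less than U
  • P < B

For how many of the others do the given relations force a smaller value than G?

5

Directly below G: K, L, A.
One step further: M, H (5 so far).
No other element is forced below G by the given relations, so the count is 5.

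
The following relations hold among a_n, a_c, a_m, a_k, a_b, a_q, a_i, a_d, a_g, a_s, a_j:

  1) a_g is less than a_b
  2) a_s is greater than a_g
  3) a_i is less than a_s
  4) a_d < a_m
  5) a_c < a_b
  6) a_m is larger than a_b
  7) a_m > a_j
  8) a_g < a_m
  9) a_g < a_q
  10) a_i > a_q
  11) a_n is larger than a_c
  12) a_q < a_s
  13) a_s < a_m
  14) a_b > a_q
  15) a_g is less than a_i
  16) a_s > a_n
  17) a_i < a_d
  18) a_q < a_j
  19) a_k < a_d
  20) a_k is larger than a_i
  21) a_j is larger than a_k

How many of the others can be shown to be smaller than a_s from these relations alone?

From a_s the given relations immediately reach a_g, a_q, a_i, a_n.
From those, a_c — 5 in total.
No other element is forced below a_s by the given relations, so the count is 5.

5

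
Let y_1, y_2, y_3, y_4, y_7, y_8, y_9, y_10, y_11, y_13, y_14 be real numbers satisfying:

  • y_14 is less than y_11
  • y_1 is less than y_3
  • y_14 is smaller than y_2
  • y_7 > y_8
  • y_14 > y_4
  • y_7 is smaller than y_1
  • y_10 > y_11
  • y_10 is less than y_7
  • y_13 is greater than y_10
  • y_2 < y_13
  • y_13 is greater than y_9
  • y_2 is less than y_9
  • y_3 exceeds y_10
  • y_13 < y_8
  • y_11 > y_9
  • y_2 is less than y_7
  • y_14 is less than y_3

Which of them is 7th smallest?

Chaining the given pairs: y_4 < y_14 < y_2 < y_9 < y_11 < y_10 < y_13 < y_8 < y_7 < y_1 < y_3.
Counting 7 from the smallest end gives y_13.

y_13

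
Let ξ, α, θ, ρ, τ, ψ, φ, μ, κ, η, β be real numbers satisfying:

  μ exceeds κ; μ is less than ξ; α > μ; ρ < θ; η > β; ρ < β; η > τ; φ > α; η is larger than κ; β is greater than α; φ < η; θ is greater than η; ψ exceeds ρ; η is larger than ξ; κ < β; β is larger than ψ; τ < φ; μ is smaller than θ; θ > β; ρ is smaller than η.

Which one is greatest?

Chaining downward from θ: directly below it, μ, ρ, β, η; then τ, κ, α, ξ, ψ, φ.
That covers every other element, and nothing is given above θ, so θ is the greatest.

θ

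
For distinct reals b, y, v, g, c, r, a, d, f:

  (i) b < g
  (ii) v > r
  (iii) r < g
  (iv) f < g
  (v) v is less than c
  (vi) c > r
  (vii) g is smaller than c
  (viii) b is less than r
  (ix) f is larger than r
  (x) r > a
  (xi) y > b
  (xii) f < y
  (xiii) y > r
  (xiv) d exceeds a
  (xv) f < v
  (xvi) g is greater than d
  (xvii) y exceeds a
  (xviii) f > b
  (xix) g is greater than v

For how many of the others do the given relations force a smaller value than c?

7

Directly below c: r, v, g.
One step further: b, a, f, d (7 so far).
No other element is forced below c by the given relations, so the count is 7.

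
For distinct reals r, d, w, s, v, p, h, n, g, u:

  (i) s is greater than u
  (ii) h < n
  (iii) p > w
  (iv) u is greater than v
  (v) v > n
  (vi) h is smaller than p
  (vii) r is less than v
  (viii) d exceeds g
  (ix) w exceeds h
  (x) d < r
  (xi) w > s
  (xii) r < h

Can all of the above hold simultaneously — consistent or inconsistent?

consistent

Every relation is compatible with g < d < r < h < n < v < u < s < w < p; the set is consistent.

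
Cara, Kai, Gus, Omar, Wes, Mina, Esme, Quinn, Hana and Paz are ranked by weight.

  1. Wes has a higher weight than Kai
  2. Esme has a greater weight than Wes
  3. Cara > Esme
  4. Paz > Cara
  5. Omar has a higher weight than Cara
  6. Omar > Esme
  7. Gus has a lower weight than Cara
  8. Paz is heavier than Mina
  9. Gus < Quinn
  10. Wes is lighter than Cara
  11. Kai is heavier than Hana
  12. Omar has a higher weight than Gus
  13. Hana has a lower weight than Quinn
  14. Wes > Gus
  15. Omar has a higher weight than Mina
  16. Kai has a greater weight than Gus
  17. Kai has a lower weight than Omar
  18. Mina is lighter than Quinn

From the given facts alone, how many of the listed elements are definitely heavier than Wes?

4

Directly above Wes: Esme, Cara.
One step further: Omar, Paz (4 so far).
No other element is forced above Wes by the given relations, so the count is 4.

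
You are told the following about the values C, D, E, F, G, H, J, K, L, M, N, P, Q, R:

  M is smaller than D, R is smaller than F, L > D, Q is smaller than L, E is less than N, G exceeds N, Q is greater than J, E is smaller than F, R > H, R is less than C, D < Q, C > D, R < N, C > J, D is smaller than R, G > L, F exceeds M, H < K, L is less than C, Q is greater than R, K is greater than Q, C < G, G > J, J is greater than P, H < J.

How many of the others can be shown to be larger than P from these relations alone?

6

The elements the relations force above P are J, Q, L, C, K, G — no chain reaches any other.
That is 6.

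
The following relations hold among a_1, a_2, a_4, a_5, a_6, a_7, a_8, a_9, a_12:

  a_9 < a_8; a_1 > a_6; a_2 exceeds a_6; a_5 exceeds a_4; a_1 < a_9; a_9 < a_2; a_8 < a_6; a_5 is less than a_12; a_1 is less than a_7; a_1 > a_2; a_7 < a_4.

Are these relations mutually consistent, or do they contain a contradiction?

inconsistent

We have a_1 < a_9 stated directly, yet also a_9 < a_8 < a_6 < a_2 < a_1 by chaining the others — so a_9 < a_1. Contradiction.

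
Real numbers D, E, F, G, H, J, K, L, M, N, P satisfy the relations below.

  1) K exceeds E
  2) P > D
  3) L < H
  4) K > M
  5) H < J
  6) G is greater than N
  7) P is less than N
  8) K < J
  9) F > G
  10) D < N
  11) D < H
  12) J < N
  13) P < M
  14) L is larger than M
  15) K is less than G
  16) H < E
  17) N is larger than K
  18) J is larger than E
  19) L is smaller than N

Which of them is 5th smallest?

H

Chaining the given pairs: D < P < M < L < H < E < K < J < N < G < F.
The 5th smallest is H.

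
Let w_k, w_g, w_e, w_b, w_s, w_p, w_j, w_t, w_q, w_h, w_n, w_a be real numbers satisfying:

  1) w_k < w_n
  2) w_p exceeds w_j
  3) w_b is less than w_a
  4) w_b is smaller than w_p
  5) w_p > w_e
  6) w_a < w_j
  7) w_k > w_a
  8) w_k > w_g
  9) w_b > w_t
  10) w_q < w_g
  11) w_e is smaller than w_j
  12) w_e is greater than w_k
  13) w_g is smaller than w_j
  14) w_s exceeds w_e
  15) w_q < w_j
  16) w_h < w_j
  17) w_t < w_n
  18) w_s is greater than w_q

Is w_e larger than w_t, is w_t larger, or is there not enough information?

The relevant relations are w_t < w_b; w_b < w_a; w_a < w_k; w_k < w_e.
Chaining these gives w_t < w_b < w_a < w_k < w_e.
So w_e is larger.

w_e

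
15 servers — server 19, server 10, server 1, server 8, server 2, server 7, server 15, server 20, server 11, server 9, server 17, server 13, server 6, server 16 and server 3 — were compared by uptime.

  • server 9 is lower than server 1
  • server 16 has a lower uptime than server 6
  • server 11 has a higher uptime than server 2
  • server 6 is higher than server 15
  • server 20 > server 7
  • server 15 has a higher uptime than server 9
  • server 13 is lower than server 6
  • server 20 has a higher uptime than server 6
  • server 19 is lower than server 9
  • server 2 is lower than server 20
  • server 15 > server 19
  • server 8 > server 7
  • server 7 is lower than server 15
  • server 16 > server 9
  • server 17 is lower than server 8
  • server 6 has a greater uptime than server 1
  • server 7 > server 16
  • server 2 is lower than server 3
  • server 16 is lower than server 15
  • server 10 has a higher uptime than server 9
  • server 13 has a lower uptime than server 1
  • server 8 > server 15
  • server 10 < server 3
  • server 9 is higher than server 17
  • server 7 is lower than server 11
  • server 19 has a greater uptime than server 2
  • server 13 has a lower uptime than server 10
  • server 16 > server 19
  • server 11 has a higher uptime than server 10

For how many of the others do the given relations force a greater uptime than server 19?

11

From server 19 the given relations immediately reach server 9, server 16, server 15.
From those, server 1, server 10, server 7, server 6, server 8 — 8 in total.
From those, server 11, server 3, server 20 — 11 in total.
No other element is forced above server 19 by the given relations, so the count is 11.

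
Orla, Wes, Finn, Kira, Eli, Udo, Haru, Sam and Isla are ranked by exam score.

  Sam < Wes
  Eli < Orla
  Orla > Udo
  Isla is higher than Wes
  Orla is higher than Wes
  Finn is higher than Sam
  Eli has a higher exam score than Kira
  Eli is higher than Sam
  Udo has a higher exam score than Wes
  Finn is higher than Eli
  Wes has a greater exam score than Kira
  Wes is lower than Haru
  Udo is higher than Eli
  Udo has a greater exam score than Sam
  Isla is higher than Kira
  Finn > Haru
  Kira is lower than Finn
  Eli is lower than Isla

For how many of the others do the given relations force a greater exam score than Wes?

5

The elements the relations force above Wes are Udo, Isla, Haru, Finn, Orla — no chain reaches any other.
That is 5.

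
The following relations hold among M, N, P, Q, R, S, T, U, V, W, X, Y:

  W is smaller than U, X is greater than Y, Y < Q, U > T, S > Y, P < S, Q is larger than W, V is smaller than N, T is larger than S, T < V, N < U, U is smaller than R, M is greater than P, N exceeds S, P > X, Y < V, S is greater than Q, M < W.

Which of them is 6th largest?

S

Chaining the given pairs: Y < X < P < M < W < Q < S < T < V < N < U < R.
The 6th largest is S.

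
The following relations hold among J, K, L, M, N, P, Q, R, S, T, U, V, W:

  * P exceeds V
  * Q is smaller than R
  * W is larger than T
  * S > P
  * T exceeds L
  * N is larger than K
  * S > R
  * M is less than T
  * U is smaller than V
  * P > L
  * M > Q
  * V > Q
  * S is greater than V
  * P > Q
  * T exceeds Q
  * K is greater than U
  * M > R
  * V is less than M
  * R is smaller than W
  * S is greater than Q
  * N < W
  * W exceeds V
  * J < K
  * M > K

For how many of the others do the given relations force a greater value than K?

From K the given relations immediately reach N, M.
From those, T, W — 4 in total.
No other element is forced above K by the given relations, so the count is 4.

4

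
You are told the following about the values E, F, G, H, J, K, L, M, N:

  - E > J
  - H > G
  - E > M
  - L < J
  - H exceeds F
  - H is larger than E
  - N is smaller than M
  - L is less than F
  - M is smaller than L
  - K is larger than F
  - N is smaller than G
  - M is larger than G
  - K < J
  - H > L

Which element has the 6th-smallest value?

K

Chaining the given pairs: N < G < M < L < F < K < J < E < H.
Counting 6 from the smallest end gives K.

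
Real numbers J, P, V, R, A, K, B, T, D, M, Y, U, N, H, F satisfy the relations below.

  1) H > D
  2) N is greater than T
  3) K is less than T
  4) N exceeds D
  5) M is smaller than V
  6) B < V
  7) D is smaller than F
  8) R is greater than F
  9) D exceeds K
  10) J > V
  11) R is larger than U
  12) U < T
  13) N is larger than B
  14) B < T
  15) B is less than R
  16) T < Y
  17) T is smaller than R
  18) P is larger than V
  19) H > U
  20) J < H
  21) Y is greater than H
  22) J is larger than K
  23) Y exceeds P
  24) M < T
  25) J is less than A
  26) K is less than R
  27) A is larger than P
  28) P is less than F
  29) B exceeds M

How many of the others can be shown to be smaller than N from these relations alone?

Directly below N: B, D, T.
One step further: M, U, K (6 so far).
Nothing else is reachable below N; 6 in all.

6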